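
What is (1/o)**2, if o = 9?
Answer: 1/81 ≈ 0.012346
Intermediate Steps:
(1/o)**2 = (1/9)**2 = 1/81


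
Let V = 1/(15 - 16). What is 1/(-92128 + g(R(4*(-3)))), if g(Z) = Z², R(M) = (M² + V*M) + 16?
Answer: -1/62544 ≈ -1.5989e-5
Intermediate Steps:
V = -1 (V = 1/(-1) = -1)
R(M) = 16 + M² - M (R(M) = (M² - M) + 16 = 16 + M² - M)
1/(-92128 + g(R(4*(-3)))) = 1/(-92128 + (16 + (4*(-3))² - 4*(-3))²) = 1/(-92128 + (16 + (-12)² - 1*(-12))²) = 1/(-92128 + (16 + 144 + 12)²) = 1/(-92128 + 172²) = 1/(-92128 + 29584) = 1/(-62544) = -1/62544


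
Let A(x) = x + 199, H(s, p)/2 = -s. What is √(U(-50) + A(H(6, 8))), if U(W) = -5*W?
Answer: √437 ≈ 20.905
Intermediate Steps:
H(s, p) = -2*s (H(s, p) = 2*(-s) = -2*s)
A(x) = 199 + x
√(U(-50) + A(H(6, 8))) = √(-5*(-50) + (199 - 2*6)) = √(250 + (199 - 12)) = √(250 + 187) = √437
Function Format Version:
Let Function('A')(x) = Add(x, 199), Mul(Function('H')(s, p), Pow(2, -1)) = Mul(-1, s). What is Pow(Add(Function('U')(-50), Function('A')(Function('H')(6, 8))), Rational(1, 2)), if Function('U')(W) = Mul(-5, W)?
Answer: Pow(437, Rational(1, 2)) ≈ 20.905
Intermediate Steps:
Function('H')(s, p) = Mul(-2, s) (Function('H')(s, p) = Mul(2, Mul(-1, s)) = Mul(-2, s))
Function('A')(x) = Add(199, x)
Pow(Add(Function('U')(-50), Function('A')(Function('H')(6, 8))), Rational(1, 2)) = Pow(Add(Mul(-5, -50), Add(199, Mul(-2, 6))), Rational(1, 2)) = Pow(Add(250, Add(199, -12)), Rational(1, 2)) = Pow(Add(250, 187), Rational(1, 2)) = Pow(437, Rational(1, 2))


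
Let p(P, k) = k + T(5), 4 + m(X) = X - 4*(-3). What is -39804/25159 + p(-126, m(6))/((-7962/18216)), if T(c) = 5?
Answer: -1504091664/33385993 ≈ -45.052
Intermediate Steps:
m(X) = 8 + X (m(X) = -4 + (X - 4*(-3)) = -4 + (X + 12) = -4 + (12 + X) = 8 + X)
p(P, k) = 5 + k (p(P, k) = k + 5 = 5 + k)
-39804/25159 + p(-126, m(6))/((-7962/18216)) = -39804/25159 + (5 + (8 + 6))/((-7962/18216)) = -39804*1/25159 + (5 + 14)/((-7962*1/18216)) = -39804/25159 + 19/(-1327/3036) = -39804/25159 + 19*(-3036/1327) = -39804/25159 - 57684/1327 = -1504091664/33385993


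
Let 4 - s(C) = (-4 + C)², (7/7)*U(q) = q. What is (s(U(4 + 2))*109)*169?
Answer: 0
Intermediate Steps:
U(q) = q
s(C) = 4 - (-4 + C)²
(s(U(4 + 2))*109)*169 = ((4 - (-4 + (4 + 2))²)*109)*169 = ((4 - (-4 + 6)²)*109)*169 = ((4 - 1*2²)*109)*169 = ((4 - 1*4)*109)*169 = ((4 - 4)*109)*169 = (0*109)*169 = 0*169 = 0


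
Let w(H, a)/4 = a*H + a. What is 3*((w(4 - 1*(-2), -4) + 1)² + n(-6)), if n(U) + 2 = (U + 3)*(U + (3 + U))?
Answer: 37038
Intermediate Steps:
n(U) = -2 + (3 + U)*(3 + 2*U) (n(U) = -2 + (U + 3)*(U + (3 + U)) = -2 + (3 + U)*(3 + 2*U))
w(H, a) = 4*a + 4*H*a (w(H, a) = 4*(a*H + a) = 4*(H*a + a) = 4*(a + H*a) = 4*a + 4*H*a)
3*((w(4 - 1*(-2), -4) + 1)² + n(-6)) = 3*((4*(-4)*(1 + (4 - 1*(-2))) + 1)² + (7 + 2*(-6)² + 9*(-6))) = 3*((4*(-4)*(1 + (4 + 2)) + 1)² + (7 + 2*36 - 54)) = 3*((4*(-4)*(1 + 6) + 1)² + (7 + 72 - 54)) = 3*((4*(-4)*7 + 1)² + 25) = 3*((-112 + 1)² + 25) = 3*((-111)² + 25) = 3*(12321 + 25) = 3*12346 = 37038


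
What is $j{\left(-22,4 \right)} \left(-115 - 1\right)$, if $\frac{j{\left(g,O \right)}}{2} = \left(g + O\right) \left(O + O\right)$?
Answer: $33408$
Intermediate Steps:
$j{\left(g,O \right)} = 4 O \left(O + g\right)$ ($j{\left(g,O \right)} = 2 \left(g + O\right) \left(O + O\right) = 2 \left(O + g\right) 2 O = 2 \cdot 2 O \left(O + g\right) = 4 O \left(O + g\right)$)
$j{\left(-22,4 \right)} \left(-115 - 1\right) = 4 \cdot 4 \left(4 - 22\right) \left(-115 - 1\right) = 4 \cdot 4 \left(-18\right) \left(-115 - 1\right) = \left(-288\right) \left(-116\right) = 33408$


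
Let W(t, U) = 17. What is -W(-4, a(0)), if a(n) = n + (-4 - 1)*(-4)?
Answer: -17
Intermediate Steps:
a(n) = 20 + n (a(n) = n - 5*(-4) = n + 20 = 20 + n)
-W(-4, a(0)) = -1*17 = -17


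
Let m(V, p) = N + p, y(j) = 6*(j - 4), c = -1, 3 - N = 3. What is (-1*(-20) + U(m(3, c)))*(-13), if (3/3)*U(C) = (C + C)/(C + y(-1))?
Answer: -8086/31 ≈ -260.84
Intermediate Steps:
N = 0 (N = 3 - 1*3 = 3 - 3 = 0)
y(j) = -24 + 6*j (y(j) = 6*(-4 + j) = -24 + 6*j)
m(V, p) = p (m(V, p) = 0 + p = p)
U(C) = 2*C/(-30 + C) (U(C) = (C + C)/(C + (-24 + 6*(-1))) = (2*C)/(C + (-24 - 6)) = (2*C)/(C - 30) = (2*C)/(-30 + C) = 2*C/(-30 + C))
(-1*(-20) + U(m(3, c)))*(-13) = (-1*(-20) + 2*(-1)/(-30 - 1))*(-13) = (20 + 2*(-1)/(-31))*(-13) = (20 + 2*(-1)*(-1/31))*(-13) = (20 + 2/31)*(-13) = (622/31)*(-13) = -8086/31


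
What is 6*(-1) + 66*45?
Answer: 2964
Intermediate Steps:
6*(-1) + 66*45 = -6 + 2970 = 2964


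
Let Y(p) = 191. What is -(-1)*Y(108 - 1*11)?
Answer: 191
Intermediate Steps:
-(-1)*Y(108 - 1*11) = -(-1)*191 = -1*(-191) = 191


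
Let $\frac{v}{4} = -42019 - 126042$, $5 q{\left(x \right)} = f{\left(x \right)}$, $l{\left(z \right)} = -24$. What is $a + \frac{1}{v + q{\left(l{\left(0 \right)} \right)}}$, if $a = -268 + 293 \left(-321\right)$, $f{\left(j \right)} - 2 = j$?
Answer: $- \frac{317035706687}{3361242} \approx -94321.0$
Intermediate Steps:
$f{\left(j \right)} = 2 + j$
$a = -94321$ ($a = -268 - 94053 = -94321$)
$q{\left(x \right)} = \frac{2}{5} + \frac{x}{5}$ ($q{\left(x \right)} = \frac{2 + x}{5} = \frac{2}{5} + \frac{x}{5}$)
$v = -672244$ ($v = 4 \left(-42019 - 126042\right) = 4 \left(-168061\right) = -672244$)
$a + \frac{1}{v + q{\left(l{\left(0 \right)} \right)}} = -94321 + \frac{1}{-672244 + \left(\frac{2}{5} + \frac{1}{5} \left(-24\right)\right)} = -94321 + \frac{1}{-672244 + \left(\frac{2}{5} - \frac{24}{5}\right)} = -94321 + \frac{1}{-672244 - \frac{22}{5}} = -94321 + \frac{1}{- \frac{3361242}{5}} = -94321 - \frac{5}{3361242} = - \frac{317035706687}{3361242}$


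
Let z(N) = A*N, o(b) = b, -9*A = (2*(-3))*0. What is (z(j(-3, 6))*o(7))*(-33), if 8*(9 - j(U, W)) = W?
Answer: 0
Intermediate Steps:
j(U, W) = 9 - W/8
A = 0 (A = -2*(-3)*0/9 = -(-2)*0/3 = -1/9*0 = 0)
z(N) = 0 (z(N) = 0*N = 0)
(z(j(-3, 6))*o(7))*(-33) = (0*7)*(-33) = 0*(-33) = 0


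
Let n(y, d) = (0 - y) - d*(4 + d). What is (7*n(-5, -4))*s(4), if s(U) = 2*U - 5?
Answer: 105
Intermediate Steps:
s(U) = -5 + 2*U
n(y, d) = -y - d*(4 + d)
(7*n(-5, -4))*s(4) = (7*(-1*(-5) - 1*(-4)² - 4*(-4)))*(-5 + 2*4) = (7*(5 - 1*16 + 16))*(-5 + 8) = (7*(5 - 16 + 16))*3 = (7*5)*3 = 35*3 = 105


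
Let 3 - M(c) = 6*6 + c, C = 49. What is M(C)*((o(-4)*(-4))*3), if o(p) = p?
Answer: -3936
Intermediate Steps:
M(c) = -33 - c (M(c) = 3 - (6*6 + c) = 3 - (36 + c) = 3 + (-36 - c) = -33 - c)
M(C)*((o(-4)*(-4))*3) = (-33 - 1*49)*(-4*(-4)*3) = (-33 - 49)*(16*3) = -82*48 = -3936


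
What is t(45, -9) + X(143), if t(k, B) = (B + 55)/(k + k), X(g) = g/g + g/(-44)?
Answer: -313/180 ≈ -1.7389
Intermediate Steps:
X(g) = 1 - g/44 (X(g) = 1 + g*(-1/44) = 1 - g/44)
t(k, B) = (55 + B)/(2*k) (t(k, B) = (55 + B)/((2*k)) = (55 + B)*(1/(2*k)) = (55 + B)/(2*k))
t(45, -9) + X(143) = (½)*(55 - 9)/45 + (1 - 1/44*143) = (½)*(1/45)*46 + (1 - 13/4) = 23/45 - 9/4 = -313/180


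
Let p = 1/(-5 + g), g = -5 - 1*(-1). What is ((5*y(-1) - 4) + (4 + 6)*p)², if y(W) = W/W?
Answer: 1/81 ≈ 0.012346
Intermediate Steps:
y(W) = 1
g = -4 (g = -5 + 1 = -4)
p = -⅑ (p = 1/(-5 - 4) = 1/(-9) = -⅑ ≈ -0.11111)
((5*y(-1) - 4) + (4 + 6)*p)² = ((5*1 - 4) + (4 + 6)*(-⅑))² = ((5 - 4) + 10*(-⅑))² = (1 - 10/9)² = (-⅑)² = 1/81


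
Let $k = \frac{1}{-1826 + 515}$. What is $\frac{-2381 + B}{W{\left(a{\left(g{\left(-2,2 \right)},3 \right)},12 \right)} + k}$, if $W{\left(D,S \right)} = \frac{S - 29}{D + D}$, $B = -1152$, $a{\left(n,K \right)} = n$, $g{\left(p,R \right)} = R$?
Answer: $\frac{18527052}{22291} \approx 831.14$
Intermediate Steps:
$k = - \frac{1}{1311}$ ($k = \frac{1}{-1311} = - \frac{1}{1311} \approx -0.00076278$)
$W{\left(D,S \right)} = \frac{-29 + S}{2 D}$
$\frac{-2381 + B}{W{\left(a{\left(g{\left(-2,2 \right)},3 \right)},12 \right)} + k} = \frac{-2381 - 1152}{\frac{-29 + 12}{2 \cdot 2} - \frac{1}{1311}} = - \frac{3533}{\frac{1}{2} \cdot \frac{1}{2} \left(-17\right) - \frac{1}{1311}} = - \frac{3533}{- \frac{17}{4} - \frac{1}{1311}} = - \frac{3533}{- \frac{22291}{5244}} = \left(-3533\right) \left(- \frac{5244}{22291}\right) = \frac{18527052}{22291}$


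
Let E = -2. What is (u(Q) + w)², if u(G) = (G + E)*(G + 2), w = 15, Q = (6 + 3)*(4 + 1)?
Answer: 4145296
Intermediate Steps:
Q = 45 (Q = 9*5 = 45)
u(G) = (-2 + G)*(2 + G) (u(G) = (G - 2)*(G + 2) = (-2 + G)*(2 + G))
(u(Q) + w)² = ((-4 + 45²) + 15)² = ((-4 + 2025) + 15)² = (2021 + 15)² = 2036² = 4145296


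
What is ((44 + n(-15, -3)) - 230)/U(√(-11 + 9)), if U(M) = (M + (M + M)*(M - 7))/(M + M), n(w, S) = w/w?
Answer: 4810/177 + 740*I*√2/177 ≈ 27.175 + 5.9125*I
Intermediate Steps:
n(w, S) = 1
U(M) = (M + 2*M*(-7 + M))/(2*M) (U(M) = (M + (2*M)*(-7 + M))/((2*M)) = (M + 2*M*(-7 + M))*(1/(2*M)) = (M + 2*M*(-7 + M))/(2*M))
((44 + n(-15, -3)) - 230)/U(√(-11 + 9)) = ((44 + 1) - 230)/(-13/2 + √(-11 + 9)) = (45 - 230)/(-13/2 + √(-2)) = -185/(-13/2 + I*√2)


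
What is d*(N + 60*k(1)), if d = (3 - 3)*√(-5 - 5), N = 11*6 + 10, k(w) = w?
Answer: 0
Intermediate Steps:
N = 76 (N = 66 + 10 = 76)
d = 0 (d = 0*√(-10) = 0*(I*√10) = 0)
d*(N + 60*k(1)) = 0*(76 + 60*1) = 0*(76 + 60) = 0*136 = 0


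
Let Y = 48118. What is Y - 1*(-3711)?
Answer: 51829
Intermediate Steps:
Y - 1*(-3711) = 48118 - 1*(-3711) = 48118 + 3711 = 51829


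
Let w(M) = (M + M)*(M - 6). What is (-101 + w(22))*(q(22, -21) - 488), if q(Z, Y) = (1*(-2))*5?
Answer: -300294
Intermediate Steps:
q(Z, Y) = -10 (q(Z, Y) = -2*5 = -10)
w(M) = 2*M*(-6 + M) (w(M) = (2*M)*(-6 + M) = 2*M*(-6 + M))
(-101 + w(22))*(q(22, -21) - 488) = (-101 + 2*22*(-6 + 22))*(-10 - 488) = (-101 + 2*22*16)*(-498) = (-101 + 704)*(-498) = 603*(-498) = -300294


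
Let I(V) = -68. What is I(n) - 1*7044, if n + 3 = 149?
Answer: -7112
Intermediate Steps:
n = 146 (n = -3 + 149 = 146)
I(n) - 1*7044 = -68 - 1*7044 = -68 - 7044 = -7112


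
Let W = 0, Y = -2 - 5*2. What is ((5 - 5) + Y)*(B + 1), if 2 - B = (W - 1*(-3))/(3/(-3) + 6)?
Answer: -144/5 ≈ -28.800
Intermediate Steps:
Y = -12 (Y = -2 - 10 = -12)
B = 7/5 (B = 2 - (0 - 1*(-3))/(3/(-3) + 6) = 2 - (0 + 3)/(3*(-⅓) + 6) = 2 - 3/(-1 + 6) = 2 - 3/5 = 2 - 1*⅗ = 2 - ⅗ = 7/5 ≈ 1.4000)
((5 - 5) + Y)*(B + 1) = ((5 - 5) - 12)*(7/5 + 1) = (0 - 12)*(12/5) = -12*12/5 = -144/5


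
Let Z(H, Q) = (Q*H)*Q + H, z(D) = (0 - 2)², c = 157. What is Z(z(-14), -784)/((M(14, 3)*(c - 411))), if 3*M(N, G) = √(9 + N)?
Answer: -3687942*√23/2921 ≈ -6055.0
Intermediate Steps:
z(D) = 4 (z(D) = (-2)² = 4)
Z(H, Q) = H + H*Q² (Z(H, Q) = (H*Q)*Q + H = H*Q² + H = H + H*Q²)
M(N, G) = √(9 + N)/3
Z(z(-14), -784)/((M(14, 3)*(c - 411))) = (4*(1 + (-784)²))/(((√(9 + 14)/3)*(157 - 411))) = (4*(1 + 614656))/(((√23/3)*(-254))) = (4*614657)/((-254*√23/3)) = 2458628*(-3*√23/5842) = -3687942*√23/2921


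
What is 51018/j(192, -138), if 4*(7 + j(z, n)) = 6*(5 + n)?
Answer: -102036/413 ≈ -247.06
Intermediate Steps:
j(z, n) = 1/2 + 3*n/2 (j(z, n) = -7 + (6*(5 + n))/4 = -7 + (30 + 6*n)/4 = -7 + (15/2 + 3*n/2) = 1/2 + 3*n/2)
51018/j(192, -138) = 51018/(1/2 + (3/2)*(-138)) = 51018/(1/2 - 207) = 51018/(-413/2) = 51018*(-2/413) = -102036/413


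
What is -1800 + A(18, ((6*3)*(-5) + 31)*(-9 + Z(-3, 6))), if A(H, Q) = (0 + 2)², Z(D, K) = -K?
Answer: -1796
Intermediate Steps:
A(H, Q) = 4 (A(H, Q) = 2² = 4)
-1800 + A(18, ((6*3)*(-5) + 31)*(-9 + Z(-3, 6))) = -1800 + 4 = -1796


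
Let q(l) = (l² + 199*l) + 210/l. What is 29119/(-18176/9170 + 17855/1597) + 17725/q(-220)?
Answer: 21693106423166995/6844206203541 ≈ 3169.6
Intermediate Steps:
q(l) = l² + 199*l + 210/l
29119/(-18176/9170 + 17855/1597) + 17725/q(-220) = 29119/(-18176/9170 + 17855/1597) + 17725/(((210 + (-220)²*(199 - 220))/(-220))) = 29119/(-18176*1/9170 + 17855*(1/1597)) + 17725/((-(210 + 48400*(-21))/220)) = 29119/(-9088/4585 + 17855/1597) + 17725/((-(210 - 1016400)/220)) = 29119/(67351639/7322245) + 17725/((-1/220*(-1016190))) = 29119*(7322245/67351639) + 17725/(101619/22) = 213216452155/67351639 + 17725*(22/101619) = 213216452155/67351639 + 389950/101619 = 21693106423166995/6844206203541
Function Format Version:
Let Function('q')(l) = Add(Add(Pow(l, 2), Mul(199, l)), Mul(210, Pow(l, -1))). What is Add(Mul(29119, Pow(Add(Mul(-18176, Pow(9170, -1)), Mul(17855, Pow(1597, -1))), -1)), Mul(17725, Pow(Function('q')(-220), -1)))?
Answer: Rational(21693106423166995, 6844206203541) ≈ 3169.6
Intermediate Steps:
Function('q')(l) = Add(Pow(l, 2), Mul(199, l), Mul(210, Pow(l, -1)))
Add(Mul(29119, Pow(Add(Mul(-18176, Pow(9170, -1)), Mul(17855, Pow(1597, -1))), -1)), Mul(17725, Pow(Function('q')(-220), -1))) = Add(Mul(29119, Pow(Add(Mul(-18176, Pow(9170, -1)), Mul(17855, Pow(1597, -1))), -1)), Mul(17725, Pow(Mul(Pow(-220, -1), Add(210, Mul(Pow(-220, 2), Add(199, -220)))), -1))) = Add(Mul(29119, Pow(Add(Mul(-18176, Rational(1, 9170)), Mul(17855, Rational(1, 1597))), -1)), Mul(17725, Pow(Mul(Rational(-1, 220), Add(210, Mul(48400, -21))), -1))) = Add(Mul(29119, Pow(Add(Rational(-9088, 4585), Rational(17855, 1597)), -1)), Mul(17725, Pow(Mul(Rational(-1, 220), Add(210, -1016400)), -1))) = Add(Mul(29119, Pow(Rational(67351639, 7322245), -1)), Mul(17725, Pow(Mul(Rational(-1, 220), -1016190), -1))) = Add(Mul(29119, Rational(7322245, 67351639)), Mul(17725, Pow(Rational(101619, 22), -1))) = Add(Rational(213216452155, 67351639), Mul(17725, Rational(22, 101619))) = Add(Rational(213216452155, 67351639), Rational(389950, 101619)) = Rational(21693106423166995, 6844206203541)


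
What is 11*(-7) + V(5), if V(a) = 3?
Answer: -74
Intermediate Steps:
11*(-7) + V(5) = 11*(-7) + 3 = -77 + 3 = -74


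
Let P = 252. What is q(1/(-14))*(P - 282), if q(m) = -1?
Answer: 30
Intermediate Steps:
q(1/(-14))*(P - 282) = -(252 - 282) = -1*(-30) = 30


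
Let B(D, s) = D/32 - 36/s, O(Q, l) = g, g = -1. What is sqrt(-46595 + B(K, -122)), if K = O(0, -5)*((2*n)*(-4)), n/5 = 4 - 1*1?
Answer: I*sqrt(693459773)/122 ≈ 215.85*I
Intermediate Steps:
n = 15 (n = 5*(4 - 1*1) = 5*(4 - 1) = 5*3 = 15)
O(Q, l) = -1
K = 120 (K = -2*15*(-4) = -30*(-4) = -1*(-120) = 120)
B(D, s) = -36/s + D/32 (B(D, s) = D*(1/32) - 36/s = D/32 - 36/s = -36/s + D/32)
sqrt(-46595 + B(K, -122)) = sqrt(-46595 + (-36/(-122) + (1/32)*120)) = sqrt(-46595 + (-36*(-1/122) + 15/4)) = sqrt(-46595 + (18/61 + 15/4)) = sqrt(-46595 + 987/244) = sqrt(-11368193/244) = I*sqrt(693459773)/122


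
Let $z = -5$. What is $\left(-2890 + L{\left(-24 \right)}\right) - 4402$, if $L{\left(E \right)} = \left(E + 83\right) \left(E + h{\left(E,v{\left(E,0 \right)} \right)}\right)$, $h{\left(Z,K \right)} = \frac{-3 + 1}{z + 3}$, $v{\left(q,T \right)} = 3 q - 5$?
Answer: $-8649$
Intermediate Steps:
$v{\left(q,T \right)} = -5 + 3 q$
$h{\left(Z,K \right)} = 1$ ($h{\left(Z,K \right)} = \frac{-3 + 1}{-5 + 3} = - \frac{2}{-2} = \left(-2\right) \left(- \frac{1}{2}\right) = 1$)
$L{\left(E \right)} = \left(1 + E\right) \left(83 + E\right)$ ($L{\left(E \right)} = \left(E + 83\right) \left(E + 1\right) = \left(83 + E\right) \left(1 + E\right) = \left(1 + E\right) \left(83 + E\right)$)
$\left(-2890 + L{\left(-24 \right)}\right) - 4402 = \left(-2890 + \left(83 + \left(-24\right)^{2} + 84 \left(-24\right)\right)\right) - 4402 = \left(-2890 + \left(83 + 576 - 2016\right)\right) - 4402 = \left(-2890 - 1357\right) - 4402 = -4247 - 4402 = -8649$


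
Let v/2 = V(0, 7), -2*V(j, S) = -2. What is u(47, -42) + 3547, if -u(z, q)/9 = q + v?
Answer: 3907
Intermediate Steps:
V(j, S) = 1 (V(j, S) = -½*(-2) = 1)
v = 2 (v = 2*1 = 2)
u(z, q) = -18 - 9*q (u(z, q) = -9*(q + 2) = -9*(2 + q) = -18 - 9*q)
u(47, -42) + 3547 = (-18 - 9*(-42)) + 3547 = (-18 + 378) + 3547 = 360 + 3547 = 3907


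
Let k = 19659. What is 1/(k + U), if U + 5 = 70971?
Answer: 1/90625 ≈ 1.1034e-5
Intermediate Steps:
U = 70966 (U = -5 + 70971 = 70966)
1/(k + U) = 1/(19659 + 70966) = 1/90625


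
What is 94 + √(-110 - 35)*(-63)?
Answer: 94 - 63*I*√145 ≈ 94.0 - 758.62*I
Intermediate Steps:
94 + √(-110 - 35)*(-63) = 94 + √(-145)*(-63) = 94 + (I*√145)*(-63) = 94 - 63*I*√145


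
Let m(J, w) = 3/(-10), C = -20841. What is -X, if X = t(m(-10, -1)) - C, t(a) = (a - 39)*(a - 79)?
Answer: -2395749/100 ≈ -23958.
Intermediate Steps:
m(J, w) = -3/10 (m(J, w) = 3*(-1/10) = -3/10)
t(a) = (-79 + a)*(-39 + a) (t(a) = (-39 + a)*(-79 + a) = (-79 + a)*(-39 + a))
X = 2395749/100 (X = (3081 + (-3/10)**2 - 118*(-3/10)) - 1*(-20841) = (3081 + 9/100 + 177/5) + 20841 = 311649/100 + 20841 = 2395749/100 ≈ 23958.)
-X = -1*2395749/100 = -2395749/100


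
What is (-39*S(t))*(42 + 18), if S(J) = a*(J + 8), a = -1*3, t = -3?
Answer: 35100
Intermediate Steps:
a = -3
S(J) = -24 - 3*J (S(J) = -3*(J + 8) = -3*(8 + J) = -24 - 3*J)
(-39*S(t))*(42 + 18) = (-39*(-24 - 3*(-3)))*(42 + 18) = -39*(-24 + 9)*60 = -39*(-15)*60 = 585*60 = 35100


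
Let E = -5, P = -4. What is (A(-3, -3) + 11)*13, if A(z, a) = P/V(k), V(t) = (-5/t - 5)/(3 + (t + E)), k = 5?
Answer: 169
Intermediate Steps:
V(t) = (-5 - 5/t)/(-2 + t) (V(t) = (-5/t - 5)/(3 + (t - 5)) = (-5 - 5/t)/(3 + (-5 + t)) = (-5 - 5/t)/(-2 + t))
A(z, a) = 2 (A(z, a) = -4*(-2 + 5)/(-1 - 1*5) = -4*3/(-1 - 5) = -4/(5*(⅕)*(⅓)*(-6)) = -4/(-2) = -4*(-½) = 2)
(A(-3, -3) + 11)*13 = (2 + 11)*13 = 13*13 = 169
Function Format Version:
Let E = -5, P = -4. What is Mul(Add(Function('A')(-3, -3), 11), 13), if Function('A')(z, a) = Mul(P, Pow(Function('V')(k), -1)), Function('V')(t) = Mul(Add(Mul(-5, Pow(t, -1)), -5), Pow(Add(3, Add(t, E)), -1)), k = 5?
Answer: 169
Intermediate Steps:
Function('V')(t) = Mul(Pow(Add(-2, t), -1), Add(-5, Mul(-5, Pow(t, -1)))) (Function('V')(t) = Mul(Add(Mul(-5, Pow(t, -1)), -5), Pow(Add(3, Add(t, -5)), -1)) = Mul(Add(-5, Mul(-5, Pow(t, -1))), Pow(Add(3, Add(-5, t)), -1)) = Mul(Add(-5, Mul(-5, Pow(t, -1))), Pow(Add(-2, t), -1)) = Mul(Pow(Add(-2, t), -1), Add(-5, Mul(-5, Pow(t, -1)))))
Function('A')(z, a) = 2 (Function('A')(z, a) = Mul(-4, Pow(Mul(5, Pow(5, -1), Pow(Add(-2, 5), -1), Add(-1, Mul(-1, 5))), -1)) = Mul(-4, Pow(Mul(5, Rational(1, 5), Pow(3, -1), Add(-1, -5)), -1)) = Mul(-4, Pow(Mul(5, Rational(1, 5), Rational(1, 3), -6), -1)) = Mul(-4, Pow(-2, -1)) = Mul(-4, Rational(-1, 2)) = 2)
Mul(Add(Function('A')(-3, -3), 11), 13) = Mul(Add(2, 11), 13) = Mul(13, 13) = 169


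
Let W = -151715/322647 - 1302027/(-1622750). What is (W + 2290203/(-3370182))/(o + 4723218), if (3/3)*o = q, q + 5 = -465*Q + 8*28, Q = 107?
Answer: -2688687414470789/36170700223616504997750 ≈ -7.4333e-8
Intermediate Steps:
q = -49536 (q = -5 + (-465*107 + 8*28) = -5 + (-49755 + 224) = -5 - 49531 = -49536)
o = -49536
W = 173899589219/523575419250 (W = -151715*1/322647 - 1302027*(-1/1622750) = -151715/322647 + 1302027/1622750 = 173899589219/523575419250 ≈ 0.33214)
(W + 2290203/(-3370182))/(o + 4723218) = (173899589219/523575419250 + 2290203/(-3370182))/(-49536 + 4723218) = (173899589219/523575419250 + 2290203*(-1/3370182))/4673682 = (173899589219/523575419250 - 40179/59126)*(1/4673682) = -2688687414470789/7739230059643875*1/4673682 = -2688687414470789/36170700223616504997750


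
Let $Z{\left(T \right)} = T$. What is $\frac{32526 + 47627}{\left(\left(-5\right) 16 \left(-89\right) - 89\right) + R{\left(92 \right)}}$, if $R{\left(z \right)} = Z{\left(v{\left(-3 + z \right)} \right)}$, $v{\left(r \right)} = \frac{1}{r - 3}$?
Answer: $\frac{6893158}{604667} \approx 11.4$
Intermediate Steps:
$v{\left(r \right)} = \frac{1}{-3 + r}$
$R{\left(z \right)} = \frac{1}{-6 + z}$ ($R{\left(z \right)} = \frac{1}{-3 + \left(-3 + z\right)} = \frac{1}{-6 + z}$)
$\frac{32526 + 47627}{\left(\left(-5\right) 16 \left(-89\right) - 89\right) + R{\left(92 \right)}} = \frac{32526 + 47627}{\left(\left(-5\right) 16 \left(-89\right) - 89\right) + \frac{1}{-6 + 92}} = \frac{80153}{\left(\left(-80\right) \left(-89\right) - 89\right) + \frac{1}{86}} = \frac{80153}{\left(7120 - 89\right) + \frac{1}{86}} = \frac{80153}{7031 + \frac{1}{86}} = \frac{80153}{\frac{604667}{86}} = 80153 \cdot \frac{86}{604667} = \frac{6893158}{604667}$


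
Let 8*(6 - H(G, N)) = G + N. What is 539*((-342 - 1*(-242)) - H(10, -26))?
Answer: -58212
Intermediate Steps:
H(G, N) = 6 - G/8 - N/8 (H(G, N) = 6 - (G + N)/8 = 6 + (-G/8 - N/8) = 6 - G/8 - N/8)
539*((-342 - 1*(-242)) - H(10, -26)) = 539*((-342 - 1*(-242)) - (6 - ⅛*10 - ⅛*(-26))) = 539*((-342 + 242) - (6 - 5/4 + 13/4)) = 539*(-100 - 1*8) = 539*(-100 - 8) = 539*(-108) = -58212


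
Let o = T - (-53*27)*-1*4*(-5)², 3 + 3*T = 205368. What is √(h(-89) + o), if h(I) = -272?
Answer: I*√74917 ≈ 273.71*I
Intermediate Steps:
T = 68455 (T = -1 + (⅓)*205368 = -1 + 68456 = 68455)
o = -74645 (o = 68455 - (-53*27)*-1*4*(-5)² = 68455 - (-1431)*(-4*25) = 68455 - (-1431)*(-100) = 68455 - 1*143100 = 68455 - 143100 = -74645)
√(h(-89) + o) = √(-272 - 74645) = √(-74917) = I*√74917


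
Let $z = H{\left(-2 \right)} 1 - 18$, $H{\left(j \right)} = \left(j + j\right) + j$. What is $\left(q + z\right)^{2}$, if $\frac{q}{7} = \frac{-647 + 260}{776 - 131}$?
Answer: $\frac{19881}{25} \approx 795.24$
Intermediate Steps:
$H{\left(j \right)} = 3 j$ ($H{\left(j \right)} = 2 j + j = 3 j$)
$q = - \frac{21}{5}$ ($q = 7 \frac{-647 + 260}{776 - 131} = 7 \left(- \frac{387}{645}\right) = 7 \left(\left(-387\right) \frac{1}{645}\right) = 7 \left(- \frac{3}{5}\right) = - \frac{21}{5} \approx -4.2$)
$z = -24$ ($z = 3 \left(-2\right) 1 - 18 = \left(-6\right) 1 - 18 = -6 - 18 = -24$)
$\left(q + z\right)^{2} = \left(- \frac{21}{5} - 24\right)^{2} = \left(- \frac{141}{5}\right)^{2} = \frac{19881}{25}$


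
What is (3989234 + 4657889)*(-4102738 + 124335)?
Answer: -34401740084569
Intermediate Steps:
(3989234 + 4657889)*(-4102738 + 124335) = 8647123*(-3978403) = -34401740084569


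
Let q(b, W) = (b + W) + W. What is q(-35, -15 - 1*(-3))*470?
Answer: -27730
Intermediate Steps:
q(b, W) = b + 2*W (q(b, W) = (W + b) + W = b + 2*W)
q(-35, -15 - 1*(-3))*470 = (-35 + 2*(-15 - 1*(-3)))*470 = (-35 + 2*(-15 + 3))*470 = (-35 + 2*(-12))*470 = (-35 - 24)*470 = -59*470 = -27730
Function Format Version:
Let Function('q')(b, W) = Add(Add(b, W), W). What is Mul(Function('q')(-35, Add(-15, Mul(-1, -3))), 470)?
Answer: -27730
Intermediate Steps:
Function('q')(b, W) = Add(b, Mul(2, W)) (Function('q')(b, W) = Add(Add(W, b), W) = Add(b, Mul(2, W)))
Mul(Function('q')(-35, Add(-15, Mul(-1, -3))), 470) = Mul(Add(-35, Mul(2, Add(-15, Mul(-1, -3)))), 470) = Mul(Add(-35, Mul(2, Add(-15, 3))), 470) = Mul(Add(-35, Mul(2, -12)), 470) = Mul(Add(-35, -24), 470) = Mul(-59, 470) = -27730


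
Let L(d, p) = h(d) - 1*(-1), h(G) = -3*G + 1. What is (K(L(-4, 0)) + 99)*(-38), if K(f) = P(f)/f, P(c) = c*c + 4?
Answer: -30134/7 ≈ -4304.9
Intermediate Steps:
P(c) = 4 + c**2 (P(c) = c**2 + 4 = 4 + c**2)
h(G) = 1 - 3*G
L(d, p) = 2 - 3*d (L(d, p) = (1 - 3*d) - 1*(-1) = (1 - 3*d) + 1 = 2 - 3*d)
K(f) = (4 + f**2)/f
(K(L(-4, 0)) + 99)*(-38) = (((2 - 3*(-4)) + 4/(2 - 3*(-4))) + 99)*(-38) = (((2 + 12) + 4/(2 + 12)) + 99)*(-38) = ((14 + 4/14) + 99)*(-38) = ((14 + 4*(1/14)) + 99)*(-38) = ((14 + 2/7) + 99)*(-38) = (100/7 + 99)*(-38) = (793/7)*(-38) = -30134/7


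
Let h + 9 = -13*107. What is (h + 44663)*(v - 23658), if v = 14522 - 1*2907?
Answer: -521016309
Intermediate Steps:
h = -1400 (h = -9 - 13*107 = -9 - 1391 = -1400)
v = 11615 (v = 14522 - 2907 = 11615)
(h + 44663)*(v - 23658) = (-1400 + 44663)*(11615 - 23658) = 43263*(-12043) = -521016309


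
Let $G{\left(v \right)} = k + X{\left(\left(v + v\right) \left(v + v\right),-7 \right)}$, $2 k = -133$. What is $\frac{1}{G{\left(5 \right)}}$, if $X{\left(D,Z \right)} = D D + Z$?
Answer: $\frac{2}{19853} \approx 0.00010074$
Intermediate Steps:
$k = - \frac{133}{2}$ ($k = \frac{1}{2} \left(-133\right) = - \frac{133}{2} \approx -66.5$)
$X{\left(D,Z \right)} = Z + D^{2}$ ($X{\left(D,Z \right)} = D^{2} + Z = Z + D^{2}$)
$G{\left(v \right)} = - \frac{147}{2} + 16 v^{4}$ ($G{\left(v \right)} = - \frac{133}{2} + \left(-7 + \left(\left(v + v\right) \left(v + v\right)\right)^{2}\right) = - \frac{133}{2} + \left(-7 + \left(2 v 2 v\right)^{2}\right) = - \frac{133}{2} + \left(-7 + \left(4 v^{2}\right)^{2}\right) = - \frac{133}{2} + \left(-7 + 16 v^{4}\right) = - \frac{147}{2} + 16 v^{4}$)
$\frac{1}{G{\left(5 \right)}} = \frac{1}{- \frac{147}{2} + 16 \cdot 5^{4}} = \frac{1}{- \frac{147}{2} + 16 \cdot 625} = \frac{1}{- \frac{147}{2} + 10000} = \frac{1}{\frac{19853}{2}} = \frac{2}{19853}$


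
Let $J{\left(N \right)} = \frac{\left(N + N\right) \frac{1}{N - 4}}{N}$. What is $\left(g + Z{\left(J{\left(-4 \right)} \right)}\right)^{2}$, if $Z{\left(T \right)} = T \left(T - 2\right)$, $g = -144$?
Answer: $\frac{5267025}{256} \approx 20574.0$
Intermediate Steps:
$J{\left(N \right)} = \frac{2}{-4 + N}$ ($J{\left(N \right)} = \frac{2 N \frac{1}{-4 + N}}{N} = \frac{2}{-4 + N}$)
$Z{\left(T \right)} = T \left(-2 + T\right)$
$\left(g + Z{\left(J{\left(-4 \right)} \right)}\right)^{2} = \left(-144 + \frac{2}{-4 - 4} \left(-2 + \frac{2}{-4 - 4}\right)\right)^{2} = \left(-144 + \frac{2}{-8} \left(-2 + \frac{2}{-8}\right)\right)^{2} = \left(-144 + 2 \left(- \frac{1}{8}\right) \left(-2 + 2 \left(- \frac{1}{8}\right)\right)\right)^{2} = \left(-144 - \frac{-2 - \frac{1}{4}}{4}\right)^{2} = \left(-144 - - \frac{9}{16}\right)^{2} = \left(-144 + \frac{9}{16}\right)^{2} = \left(- \frac{2295}{16}\right)^{2} = \frac{5267025}{256}$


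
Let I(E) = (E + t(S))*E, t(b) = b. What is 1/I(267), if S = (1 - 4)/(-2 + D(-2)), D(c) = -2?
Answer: 4/285957 ≈ 1.3988e-5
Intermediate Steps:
S = 3/4 (S = (1 - 4)/(-2 - 2) = -3/(-4) = -3*(-1/4) = 3/4 ≈ 0.75000)
I(E) = E*(3/4 + E) (I(E) = (E + 3/4)*E = (3/4 + E)*E = E*(3/4 + E))
1/I(267) = 1/((1/4)*267*(3 + 4*267)) = 1/((1/4)*267*(3 + 1068)) = 1/((1/4)*267*1071) = 1/(285957/4) = 4/285957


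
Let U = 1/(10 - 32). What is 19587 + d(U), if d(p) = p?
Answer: 430913/22 ≈ 19587.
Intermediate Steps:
U = -1/22 (U = 1/(-22) = -1/22 ≈ -0.045455)
19587 + d(U) = 19587 - 1/22 = 430913/22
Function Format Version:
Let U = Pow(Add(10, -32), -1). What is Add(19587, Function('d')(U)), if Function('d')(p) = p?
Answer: Rational(430913, 22) ≈ 19587.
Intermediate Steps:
U = Rational(-1, 22) (U = Pow(-22, -1) = Rational(-1, 22) ≈ -0.045455)
Add(19587, Function('d')(U)) = Add(19587, Rational(-1, 22)) = Rational(430913, 22)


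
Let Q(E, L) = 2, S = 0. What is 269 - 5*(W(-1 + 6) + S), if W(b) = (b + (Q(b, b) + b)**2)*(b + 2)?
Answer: -1621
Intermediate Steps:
W(b) = (2 + b)*(b + (2 + b)**2) (W(b) = (b + (2 + b)**2)*(b + 2) = (b + (2 + b)**2)*(2 + b) = (2 + b)*(b + (2 + b)**2))
269 - 5*(W(-1 + 6) + S) = 269 - 5*((8 + (-1 + 6)**3 + 7*(-1 + 6)**2 + 14*(-1 + 6)) + 0) = 269 - 5*((8 + 5**3 + 7*5**2 + 14*5) + 0) = 269 - 5*((8 + 125 + 7*25 + 70) + 0) = 269 - 5*((8 + 125 + 175 + 70) + 0) = 269 - 5*(378 + 0) = 269 - 5*378 = 269 - 1890 = -1621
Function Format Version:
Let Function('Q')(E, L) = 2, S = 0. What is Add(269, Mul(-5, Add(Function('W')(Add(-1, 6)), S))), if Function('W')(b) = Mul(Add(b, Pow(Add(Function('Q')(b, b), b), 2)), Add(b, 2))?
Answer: -1621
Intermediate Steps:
Function('W')(b) = Mul(Add(2, b), Add(b, Pow(Add(2, b), 2))) (Function('W')(b) = Mul(Add(b, Pow(Add(2, b), 2)), Add(b, 2)) = Mul(Add(b, Pow(Add(2, b), 2)), Add(2, b)) = Mul(Add(2, b), Add(b, Pow(Add(2, b), 2))))
Add(269, Mul(-5, Add(Function('W')(Add(-1, 6)), S))) = Add(269, Mul(-5, Add(Add(8, Pow(Add(-1, 6), 3), Mul(7, Pow(Add(-1, 6), 2)), Mul(14, Add(-1, 6))), 0))) = Add(269, Mul(-5, Add(Add(8, Pow(5, 3), Mul(7, Pow(5, 2)), Mul(14, 5)), 0))) = Add(269, Mul(-5, Add(Add(8, 125, Mul(7, 25), 70), 0))) = Add(269, Mul(-5, Add(Add(8, 125, 175, 70), 0))) = Add(269, Mul(-5, Add(378, 0))) = Add(269, Mul(-5, 378)) = Add(269, -1890) = -1621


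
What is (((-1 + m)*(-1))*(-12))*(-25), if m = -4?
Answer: 1500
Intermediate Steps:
(((-1 + m)*(-1))*(-12))*(-25) = (((-1 - 4)*(-1))*(-12))*(-25) = (-5*(-1)*(-12))*(-25) = (5*(-12))*(-25) = -60*(-25) = 1500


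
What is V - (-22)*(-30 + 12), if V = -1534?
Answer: -1930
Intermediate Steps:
V - (-22)*(-30 + 12) = -1534 - (-22)*(-30 + 12) = -1534 - (-22)*(-18) = -1534 - 1*396 = -1534 - 396 = -1930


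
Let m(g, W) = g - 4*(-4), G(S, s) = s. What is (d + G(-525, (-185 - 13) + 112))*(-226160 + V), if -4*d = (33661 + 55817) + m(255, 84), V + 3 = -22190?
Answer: 22374866829/4 ≈ 5.5937e+9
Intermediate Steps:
V = -22193 (V = -3 - 22190 = -22193)
m(g, W) = 16 + g (m(g, W) = g + 16 = 16 + g)
d = -89749/4 (d = -((33661 + 55817) + (16 + 255))/4 = -(89478 + 271)/4 = -1/4*89749 = -89749/4 ≈ -22437.)
(d + G(-525, (-185 - 13) + 112))*(-226160 + V) = (-89749/4 + ((-185 - 13) + 112))*(-226160 - 22193) = (-89749/4 + (-198 + 112))*(-248353) = (-89749/4 - 86)*(-248353) = -90093/4*(-248353) = 22374866829/4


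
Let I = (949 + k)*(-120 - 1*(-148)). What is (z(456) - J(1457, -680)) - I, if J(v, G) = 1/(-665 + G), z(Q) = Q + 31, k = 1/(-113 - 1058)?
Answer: -41083705744/1574995 ≈ -26085.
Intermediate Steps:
k = -1/1171 (k = 1/(-1171) = -1/1171 ≈ -0.00085397)
z(Q) = 31 + Q
I = 31115784/1171 (I = (949 - 1/1171)*(-120 - 1*(-148)) = 1111278*(-120 + 148)/1171 = (1111278/1171)*28 = 31115784/1171 ≈ 26572.)
(z(456) - J(1457, -680)) - I = ((31 + 456) - 1/(-665 - 680)) - 1*31115784/1171 = (487 - 1/(-1345)) - 31115784/1171 = (487 - 1*(-1/1345)) - 31115784/1171 = (487 + 1/1345) - 31115784/1171 = 655016/1345 - 31115784/1171 = -41083705744/1574995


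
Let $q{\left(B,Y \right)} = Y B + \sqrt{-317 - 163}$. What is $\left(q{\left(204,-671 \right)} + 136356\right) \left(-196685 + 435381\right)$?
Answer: $-126031488 + 954784 i \sqrt{30} \approx -1.2603 \cdot 10^{8} + 5.2296 \cdot 10^{6} i$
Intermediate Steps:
$q{\left(B,Y \right)} = B Y + 4 i \sqrt{30}$ ($q{\left(B,Y \right)} = B Y + \sqrt{-480} = B Y + 4 i \sqrt{30}$)
$\left(q{\left(204,-671 \right)} + 136356\right) \left(-196685 + 435381\right) = \left(\left(204 \left(-671\right) + 4 i \sqrt{30}\right) + 136356\right) \left(-196685 + 435381\right) = \left(\left(-136884 + 4 i \sqrt{30}\right) + 136356\right) 238696 = \left(-528 + 4 i \sqrt{30}\right) 238696 = -126031488 + 954784 i \sqrt{30}$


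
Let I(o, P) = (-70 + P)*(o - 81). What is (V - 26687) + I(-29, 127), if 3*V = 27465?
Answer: -23802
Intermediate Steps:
V = 9155 (V = (⅓)*27465 = 9155)
I(o, P) = (-81 + o)*(-70 + P) (I(o, P) = (-70 + P)*(-81 + o) = (-81 + o)*(-70 + P))
(V - 26687) + I(-29, 127) = (9155 - 26687) + (5670 - 81*127 - 70*(-29) + 127*(-29)) = -17532 + (5670 - 10287 + 2030 - 3683) = -17532 - 6270 = -23802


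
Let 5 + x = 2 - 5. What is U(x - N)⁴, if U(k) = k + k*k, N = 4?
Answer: 303595776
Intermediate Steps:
x = -8 (x = -5 + (2 - 5) = -5 - 3 = -8)
U(k) = k + k²
U(x - N)⁴ = ((-8 - 1*4)*(1 + (-8 - 1*4)))⁴ = ((-8 - 4)*(1 + (-8 - 4)))⁴ = (-12*(1 - 12))⁴ = (-12*(-11))⁴ = 132⁴ = 303595776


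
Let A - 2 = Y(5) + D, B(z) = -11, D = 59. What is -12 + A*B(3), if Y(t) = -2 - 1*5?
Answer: -606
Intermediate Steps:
Y(t) = -7 (Y(t) = -2 - 5 = -7)
A = 54 (A = 2 + (-7 + 59) = 2 + 52 = 54)
-12 + A*B(3) = -12 + 54*(-11) = -12 - 594 = -606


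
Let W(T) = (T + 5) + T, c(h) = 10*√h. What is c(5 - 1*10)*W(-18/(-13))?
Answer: 1010*I*√5/13 ≈ 173.73*I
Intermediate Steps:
W(T) = 5 + 2*T (W(T) = (5 + T) + T = 5 + 2*T)
c(5 - 1*10)*W(-18/(-13)) = (10*√(5 - 1*10))*(5 + 2*(-18/(-13))) = (10*√(5 - 10))*(5 + 2*(-18*(-1/13))) = (10*√(-5))*(5 + 2*(18/13)) = (10*(I*√5))*(5 + 36/13) = (10*I*√5)*(101/13) = 1010*I*√5/13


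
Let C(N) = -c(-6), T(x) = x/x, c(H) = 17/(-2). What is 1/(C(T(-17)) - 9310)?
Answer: -2/18603 ≈ -0.00010751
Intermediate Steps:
c(H) = -17/2 (c(H) = 17*(-½) = -17/2)
T(x) = 1
C(N) = 17/2 (C(N) = -1*(-17/2) = 17/2)
1/(C(T(-17)) - 9310) = 1/(17/2 - 9310) = 1/(-18603/2) = -2/18603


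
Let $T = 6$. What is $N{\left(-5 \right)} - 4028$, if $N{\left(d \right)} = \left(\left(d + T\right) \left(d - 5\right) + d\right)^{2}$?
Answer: $-3803$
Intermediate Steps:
$N{\left(d \right)} = \left(d + \left(-5 + d\right) \left(6 + d\right)\right)^{2}$ ($N{\left(d \right)} = \left(\left(d + 6\right) \left(d - 5\right) + d\right)^{2} = \left(\left(6 + d\right) \left(-5 + d\right) + d\right)^{2} = \left(\left(-5 + d\right) \left(6 + d\right) + d\right)^{2} = \left(d + \left(-5 + d\right) \left(6 + d\right)\right)^{2}$)
$N{\left(-5 \right)} - 4028 = \left(-30 + \left(-5\right)^{2} + 2 \left(-5\right)\right)^{2} - 4028 = \left(-30 + 25 - 10\right)^{2} - 4028 = \left(-15\right)^{2} - 4028 = 225 - 4028 = -3803$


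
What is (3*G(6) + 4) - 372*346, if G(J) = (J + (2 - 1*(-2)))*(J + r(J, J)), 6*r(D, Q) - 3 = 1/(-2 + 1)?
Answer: -128518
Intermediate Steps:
r(D, Q) = 1/3 (r(D, Q) = 1/2 + 1/(6*(-2 + 1)) = 1/2 + (1/6)/(-1) = 1/2 + (1/6)*(-1) = 1/2 - 1/6 = 1/3)
G(J) = (4 + J)*(1/3 + J) (G(J) = (J + (2 - 1*(-2)))*(J + 1/3) = (J + (2 + 2))*(1/3 + J) = (J + 4)*(1/3 + J) = (4 + J)*(1/3 + J))
(3*G(6) + 4) - 372*346 = (3*(4/3 + 6**2 + (13/3)*6) + 4) - 372*346 = (3*(4/3 + 36 + 26) + 4) - 128712 = (3*(190/3) + 4) - 128712 = (190 + 4) - 128712 = 194 - 128712 = -128518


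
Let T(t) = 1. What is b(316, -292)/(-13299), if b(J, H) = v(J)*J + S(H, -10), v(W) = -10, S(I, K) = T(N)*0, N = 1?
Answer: 3160/13299 ≈ 0.23761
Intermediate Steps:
S(I, K) = 0 (S(I, K) = 1*0 = 0)
b(J, H) = -10*J (b(J, H) = -10*J + 0 = -10*J)
b(316, -292)/(-13299) = -10*316/(-13299) = -3160*(-1/13299) = 3160/13299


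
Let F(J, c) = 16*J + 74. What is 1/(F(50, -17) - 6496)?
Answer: -1/5622 ≈ -0.00017787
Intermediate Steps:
F(J, c) = 74 + 16*J
1/(F(50, -17) - 6496) = 1/((74 + 16*50) - 6496) = 1/((74 + 800) - 6496) = 1/(874 - 6496) = 1/(-5622) = -1/5622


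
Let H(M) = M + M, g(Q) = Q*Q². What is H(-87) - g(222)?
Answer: -10941222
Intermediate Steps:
g(Q) = Q³
H(M) = 2*M
H(-87) - g(222) = 2*(-87) - 1*222³ = -174 - 1*10941048 = -174 - 10941048 = -10941222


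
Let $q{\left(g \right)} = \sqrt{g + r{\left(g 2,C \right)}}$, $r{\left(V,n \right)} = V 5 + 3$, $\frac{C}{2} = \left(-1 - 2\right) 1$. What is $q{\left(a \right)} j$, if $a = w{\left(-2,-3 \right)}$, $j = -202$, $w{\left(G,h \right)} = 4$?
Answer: $- 202 \sqrt{47} \approx -1384.8$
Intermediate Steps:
$a = 4$
$C = -6$ ($C = 2 \left(-1 - 2\right) 1 = 2 \left(\left(-3\right) 1\right) = 2 \left(-3\right) = -6$)
$r{\left(V,n \right)} = 3 + 5 V$ ($r{\left(V,n \right)} = 5 V + 3 = 3 + 5 V$)
$q{\left(g \right)} = \sqrt{3 + 11 g}$ ($q{\left(g \right)} = \sqrt{g + \left(3 + 5 g 2\right)} = \sqrt{g + \left(3 + 5 \cdot 2 g\right)} = \sqrt{g + \left(3 + 10 g\right)} = \sqrt{3 + 11 g}$)
$q{\left(a \right)} j = \sqrt{3 + 11 \cdot 4} \left(-202\right) = \sqrt{3 + 44} \left(-202\right) = \sqrt{47} \left(-202\right) = - 202 \sqrt{47}$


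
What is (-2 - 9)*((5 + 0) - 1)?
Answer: -44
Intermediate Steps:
(-2 - 9)*((5 + 0) - 1) = -11*(5 - 1) = -11*4 = -44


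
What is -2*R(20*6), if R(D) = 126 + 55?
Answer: -362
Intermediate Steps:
R(D) = 181
-2*R(20*6) = -2*181 = -362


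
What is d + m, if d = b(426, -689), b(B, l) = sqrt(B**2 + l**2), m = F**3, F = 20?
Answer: 8000 + sqrt(656197) ≈ 8810.1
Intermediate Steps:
m = 8000 (m = 20**3 = 8000)
d = sqrt(656197) (d = sqrt(426**2 + (-689)**2) = sqrt(181476 + 474721) = sqrt(656197) ≈ 810.06)
d + m = sqrt(656197) + 8000 = 8000 + sqrt(656197)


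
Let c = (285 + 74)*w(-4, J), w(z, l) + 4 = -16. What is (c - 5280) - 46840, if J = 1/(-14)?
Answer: -59300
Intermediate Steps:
J = -1/14 ≈ -0.071429
w(z, l) = -20 (w(z, l) = -4 - 16 = -20)
c = -7180 (c = (285 + 74)*(-20) = 359*(-20) = -7180)
(c - 5280) - 46840 = (-7180 - 5280) - 46840 = -12460 - 46840 = -59300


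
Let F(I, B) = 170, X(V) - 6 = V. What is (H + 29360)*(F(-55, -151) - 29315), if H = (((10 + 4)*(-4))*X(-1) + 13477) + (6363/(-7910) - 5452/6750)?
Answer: -63068074238357/50850 ≈ -1.2403e+9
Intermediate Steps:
X(V) = 6 + V
H = 10064782099/762750 (H = (((10 + 4)*(-4))*(6 - 1) + 13477) + (6363/(-7910) - 5452/6750) = ((14*(-4))*5 + 13477) + (6363*(-1/7910) - 5452*1/6750) = (-56*5 + 13477) + (-909/1130 - 2726/3375) = (-280 + 13477) - 1229651/762750 = 13197 - 1229651/762750 = 10064782099/762750 ≈ 13195.)
(H + 29360)*(F(-55, -151) - 29315) = (10064782099/762750 + 29360)*(170 - 29315) = (32459122099/762750)*(-29145) = -63068074238357/50850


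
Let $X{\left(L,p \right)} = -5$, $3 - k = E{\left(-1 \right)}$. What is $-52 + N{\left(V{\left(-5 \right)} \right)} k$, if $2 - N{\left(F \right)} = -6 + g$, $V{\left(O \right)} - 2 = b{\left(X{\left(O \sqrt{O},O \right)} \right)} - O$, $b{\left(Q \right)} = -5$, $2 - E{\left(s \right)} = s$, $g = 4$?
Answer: $-52$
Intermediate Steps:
$E{\left(s \right)} = 2 - s$
$k = 0$ ($k = 3 - \left(2 - -1\right) = 3 - \left(2 + 1\right) = 3 - 3 = 0$)
$V{\left(O \right)} = -3 - O$ ($V{\left(O \right)} = 2 - \left(5 + O\right) = -3 - O$)
$N{\left(F \right)} = 4$ ($N{\left(F \right)} = 2 - \left(-6 + 4\right) = 2 - -2 = 2 + 2 = 4$)
$-52 + N{\left(V{\left(-5 \right)} \right)} k = -52 + 4 \cdot 0 = -52 + 0 = -52$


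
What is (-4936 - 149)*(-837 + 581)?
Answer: 1301760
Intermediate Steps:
(-4936 - 149)*(-837 + 581) = -5085*(-256) = 1301760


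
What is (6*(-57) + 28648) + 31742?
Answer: 60048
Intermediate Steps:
(6*(-57) + 28648) + 31742 = (-342 + 28648) + 31742 = 28306 + 31742 = 60048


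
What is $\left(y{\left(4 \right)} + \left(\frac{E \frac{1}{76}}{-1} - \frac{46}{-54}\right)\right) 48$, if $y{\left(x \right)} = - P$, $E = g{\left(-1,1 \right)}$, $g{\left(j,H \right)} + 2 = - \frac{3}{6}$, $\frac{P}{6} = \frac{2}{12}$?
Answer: $- \frac{946}{171} \approx -5.5322$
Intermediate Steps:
$P = 1$ ($P = 6 \cdot \frac{2}{12} = 6 \cdot 2 \cdot \frac{1}{12} = 6 \cdot \frac{1}{6} = 1$)
$g{\left(j,H \right)} = - \frac{5}{2}$ ($g{\left(j,H \right)} = -2 - \frac{3}{6} = -2 - \frac{1}{2} = - \frac{5}{2}$)
$E = - \frac{5}{2} \approx -2.5$
$y{\left(x \right)} = -1$ ($y{\left(x \right)} = \left(-1\right) 1 = -1$)
$\left(y{\left(4 \right)} + \left(\frac{E \frac{1}{76}}{-1} - \frac{46}{-54}\right)\right) 48 = \left(-1 + \left(\frac{\left(- \frac{5}{2}\right) \frac{1}{76}}{-1} - \frac{46}{-54}\right)\right) 48 = \left(-1 + \left(\left(- \frac{5}{2}\right) \frac{1}{76} \left(-1\right) - - \frac{23}{27}\right)\right) 48 = \left(-1 + \left(\left(- \frac{5}{152}\right) \left(-1\right) + \frac{23}{27}\right)\right) 48 = \left(-1 + \left(\frac{5}{152} + \frac{23}{27}\right)\right) 48 = \left(-1 + \frac{3631}{4104}\right) 48 = \left(- \frac{473}{4104}\right) 48 = - \frac{946}{171}$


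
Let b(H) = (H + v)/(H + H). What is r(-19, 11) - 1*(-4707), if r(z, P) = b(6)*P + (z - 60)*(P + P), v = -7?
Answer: 35617/12 ≈ 2968.1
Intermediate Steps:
b(H) = (-7 + H)/(2*H) (b(H) = (H - 7)/(H + H) = (-7 + H)/((2*H)) = (-7 + H)*(1/(2*H)) = (-7 + H)/(2*H))
r(z, P) = -P/12 + 2*P*(-60 + z) (r(z, P) = ((1/2)*(-7 + 6)/6)*P + (z - 60)*(P + P) = ((1/2)*(1/6)*(-1))*P + (-60 + z)*(2*P) = -P/12 + 2*P*(-60 + z))
r(-19, 11) - 1*(-4707) = (1/12)*11*(-1441 + 24*(-19)) - 1*(-4707) = (1/12)*11*(-1441 - 456) + 4707 = (1/12)*11*(-1897) + 4707 = -20867/12 + 4707 = 35617/12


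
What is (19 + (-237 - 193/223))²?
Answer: 2382123249/49729 ≈ 47902.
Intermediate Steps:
(19 + (-237 - 193/223))² = (19 - 53044/223)² = (-48807/223)² = 2382123249/49729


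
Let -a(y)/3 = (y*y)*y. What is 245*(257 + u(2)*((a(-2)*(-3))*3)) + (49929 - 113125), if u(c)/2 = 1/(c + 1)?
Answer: -35511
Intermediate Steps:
u(c) = 2/(1 + c) (u(c) = 2/(c + 1) = 2/(1 + c))
a(y) = -3*y³ (a(y) = -3*y*y*y = -3*y²*y = -3*y³)
245*(257 + u(2)*((a(-2)*(-3))*3)) + (49929 - 113125) = 245*(257 + (2/(1 + 2))*((-3*(-2)³*(-3))*3)) + (49929 - 113125) = 245*(257 + (2/3)*((-3*(-8)*(-3))*3)) - 63196 = 245*(257 + (2*(⅓))*((24*(-3))*3)) - 63196 = 245*(257 + 2*(-72*3)/3) - 63196 = 245*(257 + (⅔)*(-216)) - 63196 = 245*(257 - 144) - 63196 = 245*113 - 63196 = 27685 - 63196 = -35511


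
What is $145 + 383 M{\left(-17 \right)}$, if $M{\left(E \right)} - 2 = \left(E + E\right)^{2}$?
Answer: $443659$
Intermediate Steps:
$M{\left(E \right)} = 2 + 4 E^{2}$ ($M{\left(E \right)} = 2 + \left(E + E\right)^{2} = 2 + \left(2 E\right)^{2} = 2 + 4 E^{2}$)
$145 + 383 M{\left(-17 \right)} = 145 + 383 \left(2 + 4 \left(-17\right)^{2}\right) = 145 + 383 \left(2 + 4 \cdot 289\right) = 145 + 383 \left(2 + 1156\right) = 145 + 383 \cdot 1158 = 145 + 443514 = 443659$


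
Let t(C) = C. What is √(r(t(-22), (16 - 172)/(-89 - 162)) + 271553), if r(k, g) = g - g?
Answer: √271553 ≈ 521.11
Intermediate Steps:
r(k, g) = 0
√(r(t(-22), (16 - 172)/(-89 - 162)) + 271553) = √(0 + 271553) = √271553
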